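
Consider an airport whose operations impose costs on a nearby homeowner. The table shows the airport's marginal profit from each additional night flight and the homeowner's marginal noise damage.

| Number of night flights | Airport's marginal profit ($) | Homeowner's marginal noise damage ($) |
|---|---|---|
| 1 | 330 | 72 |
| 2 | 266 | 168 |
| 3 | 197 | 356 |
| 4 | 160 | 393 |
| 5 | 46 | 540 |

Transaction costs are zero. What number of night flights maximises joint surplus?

Bargaining reaches the level where marginal profit last exceeds marginal noise damage.
That holds through level 2 (266 ≥ 168) but not at 3 (197 < 356).

2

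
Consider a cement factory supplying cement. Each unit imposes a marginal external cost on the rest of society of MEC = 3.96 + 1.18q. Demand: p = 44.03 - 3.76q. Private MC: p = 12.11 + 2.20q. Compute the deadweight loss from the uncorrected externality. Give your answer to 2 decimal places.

Market equilibrium (private): 12.11 + 2.20q = 44.03 - 3.76q → q_m = 5.3557.
Social marginal cost = private MC + MEC = 16.07 + 3.38q.
Set SMC = demand: 16.07 + 3.38q = 44.03 - 3.76q → q* = 3.9160.
The loss is the area between SMC and demand from q* to q_m; with linear curves that's a triangle of height MEC(q_m).
DWL = ½ × 1.4397 × 10.2797 = 7.3998.

DWL = 7.40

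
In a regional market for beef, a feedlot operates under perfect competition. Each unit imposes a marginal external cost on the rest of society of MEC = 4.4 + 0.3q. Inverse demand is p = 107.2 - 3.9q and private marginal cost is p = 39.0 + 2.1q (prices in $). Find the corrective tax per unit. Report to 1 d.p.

Social marginal cost = private MC + MEC = 43.4 + 2.4q.
Set SMC = demand: 43.4 + 2.4q = 107.2 - 3.9q → q* = 10.1270.
The Pigouvian tax equals MEC at q*: 4.4 + 0.3×10.1270 = 7.4381.

tax = $7.4 per unit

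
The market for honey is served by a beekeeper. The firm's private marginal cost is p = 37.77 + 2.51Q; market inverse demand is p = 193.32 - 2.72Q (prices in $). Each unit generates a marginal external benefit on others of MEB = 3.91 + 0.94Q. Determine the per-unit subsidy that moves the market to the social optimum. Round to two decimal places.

Social marginal cost = private MC − MEB = 33.86 + 1.57Q.
Set SMC = demand: 33.86 + 1.57Q = 193.32 - 2.72Q → Q* = 37.1702.
The Pigouvian subsidy equals MEB at Q*: 3.91 + 0.94×37.1702 = 38.8500.

subsidy = $38.85 per unit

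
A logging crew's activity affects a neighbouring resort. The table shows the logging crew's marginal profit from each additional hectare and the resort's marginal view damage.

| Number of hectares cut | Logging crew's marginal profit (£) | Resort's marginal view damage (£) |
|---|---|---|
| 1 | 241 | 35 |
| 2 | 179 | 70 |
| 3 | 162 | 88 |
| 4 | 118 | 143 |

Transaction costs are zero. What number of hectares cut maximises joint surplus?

Bargaining reaches the level where marginal profit last exceeds marginal view damage.
That holds through level 3 (162 ≥ 88) but not at 4 (118 < 143).

3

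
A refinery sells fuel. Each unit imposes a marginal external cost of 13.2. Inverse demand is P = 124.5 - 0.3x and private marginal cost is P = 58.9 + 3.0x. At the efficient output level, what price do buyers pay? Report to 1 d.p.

Social marginal cost = private MC + MEC = 72.1 + 3.0x.
Set SMC = demand: 72.1 + 3.0x = 124.5 - 0.3x → x* = 15.8788.
Consumer price on the demand curve at x*: 124.5 − 0.3×15.8788 = 119.7364.

P = 119.7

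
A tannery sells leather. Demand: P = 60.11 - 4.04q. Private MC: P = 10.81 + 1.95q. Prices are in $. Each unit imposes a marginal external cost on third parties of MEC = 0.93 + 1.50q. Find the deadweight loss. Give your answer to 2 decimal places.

Market equilibrium (private): 10.81 + 1.95q = 60.11 - 4.04q → q_m = 8.2304.
Social marginal cost = private MC + MEC = 11.74 + 3.45q.
Set SMC = demand: 11.74 + 3.45q = 60.11 - 4.04q → q* = 6.4579.
Between q* and q_m the wedge SMC − demand runs linearly from 0 to MEC(q_m), so the loss is a triangle.
DWL = ½ × 1.7725 × 13.2756 = 11.7655.

DWL = $11.77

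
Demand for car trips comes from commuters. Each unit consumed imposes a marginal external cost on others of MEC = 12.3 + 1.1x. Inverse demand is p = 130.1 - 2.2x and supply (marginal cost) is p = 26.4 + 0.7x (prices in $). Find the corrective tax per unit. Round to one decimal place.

Social marginal benefit = demand − MEC = 117.8 - 3.3x.
Set SMB = MC: 117.8 - 3.3x = 26.4 + 0.7x → x* = 22.8500.
The Pigouvian tax equals MEC at x*: 12.3 + 1.1×22.8500 = 37.4350.

tax = $37.4 per unit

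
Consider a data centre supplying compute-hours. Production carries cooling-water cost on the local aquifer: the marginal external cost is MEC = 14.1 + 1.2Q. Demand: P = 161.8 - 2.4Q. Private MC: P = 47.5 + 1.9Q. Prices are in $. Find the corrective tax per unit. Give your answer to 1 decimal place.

tax = $36.0 per unit

Social marginal cost = private MC + MEC = 61.6 + 3.1Q.
Set SMC = demand: 61.6 + 3.1Q = 161.8 - 2.4Q → Q* = 18.2182.
The Pigouvian tax equals MEC at Q*: 14.1 + 1.2×18.2182 = 35.9618.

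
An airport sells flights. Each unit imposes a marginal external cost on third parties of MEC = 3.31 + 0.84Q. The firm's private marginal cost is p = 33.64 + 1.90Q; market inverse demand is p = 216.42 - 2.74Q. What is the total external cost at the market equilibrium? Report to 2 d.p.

782.12

Market equilibrium (private): 33.64 + 1.90Q = 216.42 - 2.74Q → Q_m = 39.3922.
Total external cost = ∫₀^{Q_m} (3.31 + 0.84Q) dQ = 3.31×39.3922 + ½×0.84×39.3922² = 782.1213.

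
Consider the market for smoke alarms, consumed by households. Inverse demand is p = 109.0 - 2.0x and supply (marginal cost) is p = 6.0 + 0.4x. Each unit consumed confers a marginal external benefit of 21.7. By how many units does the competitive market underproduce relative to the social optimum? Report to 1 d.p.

Market equilibrium (private): 6.0 + 0.4x = 109.0 - 2.0x → x_m = 42.9167.
Social marginal benefit = demand + MEB = 130.7 - 2.0x.
Set SMB = MC: 130.7 - 2.0x = 6.0 + 0.4x → x* = 51.9583.
Gap = |42.9167 − 51.9583| = 9.0416.

9.0 units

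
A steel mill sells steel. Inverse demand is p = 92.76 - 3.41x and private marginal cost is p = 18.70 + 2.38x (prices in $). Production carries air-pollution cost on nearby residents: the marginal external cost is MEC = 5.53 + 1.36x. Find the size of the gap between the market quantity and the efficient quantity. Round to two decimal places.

Market equilibrium (private): 18.70 + 2.38x = 92.76 - 3.41x → x_m = 12.7910.
Social marginal cost = private MC + MEC = 24.23 + 3.74x.
Set SMC = demand: 24.23 + 3.74x = 92.76 - 3.41x → x* = 9.5846.
Gap = |12.7910 − 9.5846| = 3.2064.

3.21 units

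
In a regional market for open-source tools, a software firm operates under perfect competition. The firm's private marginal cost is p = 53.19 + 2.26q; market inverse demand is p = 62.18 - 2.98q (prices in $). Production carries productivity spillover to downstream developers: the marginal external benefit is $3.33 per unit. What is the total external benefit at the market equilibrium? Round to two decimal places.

$5.71

Market equilibrium (private): 53.19 + 2.26q = 62.18 - 2.98q → q_m = 1.7156.
Total external benefit = MEB × q_m = 3.33 × 1.7156 = 5.7129.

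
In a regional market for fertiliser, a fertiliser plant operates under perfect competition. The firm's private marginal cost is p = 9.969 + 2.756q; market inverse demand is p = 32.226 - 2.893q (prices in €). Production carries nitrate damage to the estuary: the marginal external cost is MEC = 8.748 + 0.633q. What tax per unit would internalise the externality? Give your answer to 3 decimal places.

Social marginal cost = private MC + MEC = 18.717 + 3.389q.
Set SMC = demand: 18.717 + 3.389q = 32.226 - 2.893q → q* = 2.1504.
The Pigouvian tax equals MEC at q*: 8.748 + 0.633×2.1504 = 10.1092.

tax = €10.109 per unit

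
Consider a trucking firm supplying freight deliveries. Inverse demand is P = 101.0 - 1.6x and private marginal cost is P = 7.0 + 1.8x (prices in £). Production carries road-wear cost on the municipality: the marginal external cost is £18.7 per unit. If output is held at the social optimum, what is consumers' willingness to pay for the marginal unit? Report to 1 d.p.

Social marginal cost = private MC + MEC = 25.7 + 1.8x.
Set SMC = demand: 25.7 + 1.8x = 101.0 - 1.6x → x* = 22.1471.
Consumer price on the demand curve at x*: 101.0 − 1.6×22.1471 = 65.5646.

P = £65.6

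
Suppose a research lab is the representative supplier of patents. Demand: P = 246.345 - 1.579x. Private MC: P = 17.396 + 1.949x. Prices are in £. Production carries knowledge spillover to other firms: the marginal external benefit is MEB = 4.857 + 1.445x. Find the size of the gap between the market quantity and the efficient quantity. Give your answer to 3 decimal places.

Market equilibrium (private): 17.396 + 1.949x = 246.345 - 1.579x → x_m = 64.8948.
Social marginal cost = private MC − MEB = 12.539 + 0.504x.
Set SMC = demand: 12.539 + 0.504x = 246.345 - 1.579x → x* = 112.2448.
Gap = |64.8948 − 112.2448| = 47.3500.

47.350 units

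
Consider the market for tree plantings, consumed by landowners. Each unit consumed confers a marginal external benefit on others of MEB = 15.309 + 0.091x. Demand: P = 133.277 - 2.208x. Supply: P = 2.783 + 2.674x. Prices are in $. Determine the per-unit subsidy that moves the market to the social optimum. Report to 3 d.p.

Social marginal benefit = demand + MEB = 148.586 - 2.117x.
Set SMB = MC: 148.586 - 2.117x = 2.783 + 2.674x → x* = 30.4327.
The Pigouvian subsidy equals MEB at x*: 15.309 + 0.091×30.4327 = 18.0784.

subsidy = $18.078 per unit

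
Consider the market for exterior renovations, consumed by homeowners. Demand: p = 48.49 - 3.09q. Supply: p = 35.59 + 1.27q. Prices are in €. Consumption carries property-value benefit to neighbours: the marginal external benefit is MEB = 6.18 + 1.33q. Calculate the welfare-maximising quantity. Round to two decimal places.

Social marginal benefit = demand + MEB = 54.67 - 1.76q.
Set SMB = MC: 54.67 - 1.76q = 35.59 + 1.27q → q* = 6.2970.

q* = 6.30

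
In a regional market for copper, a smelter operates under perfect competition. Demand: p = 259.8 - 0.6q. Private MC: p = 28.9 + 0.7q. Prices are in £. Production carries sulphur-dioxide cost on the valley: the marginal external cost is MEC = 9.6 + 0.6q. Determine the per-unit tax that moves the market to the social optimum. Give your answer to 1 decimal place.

Social marginal cost = private MC + MEC = 38.5 + 1.3q.
Set SMC = demand: 38.5 + 1.3q = 259.8 - 0.6q → q* = 116.4737.
The Pigouvian tax equals MEC at q*: 9.6 + 0.6×116.4737 = 79.4842.

tax = £79.5 per unit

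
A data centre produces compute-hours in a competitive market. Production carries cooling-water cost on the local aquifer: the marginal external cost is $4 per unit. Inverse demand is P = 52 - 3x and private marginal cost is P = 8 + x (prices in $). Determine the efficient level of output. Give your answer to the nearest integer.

x* = 10

Social marginal cost = private MC + MEC = 12 + x.
Set SMC = demand: 12 + x = 52 - 3x → x* = 10.0000.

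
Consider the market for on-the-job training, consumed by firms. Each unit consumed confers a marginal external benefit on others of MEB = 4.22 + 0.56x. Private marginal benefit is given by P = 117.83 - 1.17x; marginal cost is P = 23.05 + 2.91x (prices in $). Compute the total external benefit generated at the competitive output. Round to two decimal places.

$249.13

Market equilibrium (private): 23.05 + 2.91x = 117.83 - 1.17x → x_m = 23.2304.
Total external benefit = ∫₀^{x_m} (4.22 + 0.56x) dx = 4.22×23.2304 + ½×0.56×23.2304² = 249.1347.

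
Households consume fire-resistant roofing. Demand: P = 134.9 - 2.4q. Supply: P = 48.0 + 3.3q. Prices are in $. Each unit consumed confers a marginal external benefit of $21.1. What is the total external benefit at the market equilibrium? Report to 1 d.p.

Market equilibrium (private): 48.0 + 3.3q = 134.9 - 2.4q → q_m = 15.2456.
Total external benefit = MEB × q_m = 21.1 × 15.2456 = 321.6822.

$321.7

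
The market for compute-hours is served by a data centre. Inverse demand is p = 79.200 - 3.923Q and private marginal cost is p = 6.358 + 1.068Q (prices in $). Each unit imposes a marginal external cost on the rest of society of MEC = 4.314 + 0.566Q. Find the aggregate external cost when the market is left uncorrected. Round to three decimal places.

Market equilibrium (private): 6.358 + 1.068Q = 79.200 - 3.923Q → Q_m = 14.5947.
Total external cost = ∫₀^{Q_m} (4.314 + 0.566Q) dQ = 4.314×14.5947 + ½×0.566×14.5947² = 123.2420.

$123.242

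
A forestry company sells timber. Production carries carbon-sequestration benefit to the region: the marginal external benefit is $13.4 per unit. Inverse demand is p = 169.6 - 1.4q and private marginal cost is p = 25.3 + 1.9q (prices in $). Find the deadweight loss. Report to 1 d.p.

Market equilibrium (private): 25.3 + 1.9q = 169.6 - 1.4q → q_m = 43.7273.
Social marginal cost = private MC − MEB = 11.9 + 1.9q.
Set SMC = demand: 11.9 + 1.9q = 169.6 - 1.4q → q* = 47.7879.
The welfare-loss triangle has base |q_m − q*| and height MEB(q_m) (the vertical gap between SMC and demand is zero at q* and MEB at q_m).
DWL = ½ × 4.0606 × 13.4000 = 27.2060.

DWL = $27.2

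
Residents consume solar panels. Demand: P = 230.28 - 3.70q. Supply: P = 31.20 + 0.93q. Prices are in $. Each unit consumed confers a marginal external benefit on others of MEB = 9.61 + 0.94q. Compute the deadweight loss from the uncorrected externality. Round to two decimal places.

Market equilibrium (private): 31.20 + 0.93q = 230.28 - 3.70q → q_m = 42.9978.
Social marginal benefit = demand + MEB = 239.89 - 2.76q.
Set SMB = MC: 239.89 - 2.76q = 31.20 + 0.93q → q* = 56.5556.
Between q* and q_m the wedge SMB − MC runs linearly from 0 to MEB(q_m), so the loss is a triangle.
DWL = ½ × 13.5578 × 50.0280 = 339.1348.

DWL = $339.13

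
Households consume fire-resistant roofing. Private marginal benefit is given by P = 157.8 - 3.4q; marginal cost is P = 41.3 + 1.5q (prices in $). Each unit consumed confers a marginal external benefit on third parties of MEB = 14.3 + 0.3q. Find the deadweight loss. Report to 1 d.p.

Market equilibrium (private): 41.3 + 1.5q = 157.8 - 3.4q → q_m = 23.7755.
Social marginal benefit = demand + MEB = 172.1 - 3.1q.
Set SMB = MC: 172.1 - 3.1q = 41.3 + 1.5q → q* = 28.4348.
The loss is the area between SMB and MC from q* to q_m; with linear curves that's a triangle of height MEB(q_m).
DWL = ½ × 4.6593 × 21.4327 = 49.9307.

DWL = $49.9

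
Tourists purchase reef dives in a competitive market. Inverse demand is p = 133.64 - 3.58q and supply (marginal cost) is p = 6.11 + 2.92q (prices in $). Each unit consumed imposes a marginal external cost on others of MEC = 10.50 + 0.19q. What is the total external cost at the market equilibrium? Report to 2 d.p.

Market equilibrium (private): 6.11 + 2.92q = 133.64 - 3.58q → q_m = 19.6200.
Total external cost = ∫₀^{q_m} (10.50 + 0.19q) dq = 10.50×19.6200 + ½×0.19×19.6200² = 242.5797.

$242.58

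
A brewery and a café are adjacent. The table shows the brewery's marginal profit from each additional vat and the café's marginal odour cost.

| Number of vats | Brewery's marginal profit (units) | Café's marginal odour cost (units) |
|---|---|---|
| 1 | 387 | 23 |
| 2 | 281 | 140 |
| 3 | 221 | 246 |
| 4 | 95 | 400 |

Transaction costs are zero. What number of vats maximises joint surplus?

Bargaining reaches the level where marginal profit last exceeds marginal odour cost.
That holds through level 2 (281 ≥ 140) but not at 3 (221 < 246).

2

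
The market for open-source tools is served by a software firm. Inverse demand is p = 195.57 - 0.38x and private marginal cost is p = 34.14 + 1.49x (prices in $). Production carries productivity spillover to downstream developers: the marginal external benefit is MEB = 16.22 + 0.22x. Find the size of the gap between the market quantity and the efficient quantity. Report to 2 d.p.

Market equilibrium (private): 34.14 + 1.49x = 195.57 - 0.38x → x_m = 86.3262.
Social marginal cost = private MC − MEB = 17.92 + 1.27x.
Set SMC = demand: 17.92 + 1.27x = 195.57 - 0.38x → x* = 107.6667.
Gap = |86.3262 − 107.6667| = 21.3405.

21.34 units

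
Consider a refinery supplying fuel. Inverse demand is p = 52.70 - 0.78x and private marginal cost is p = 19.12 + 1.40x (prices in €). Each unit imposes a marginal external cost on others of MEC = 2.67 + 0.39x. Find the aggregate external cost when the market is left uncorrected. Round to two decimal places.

Market equilibrium (private): 19.12 + 1.40x = 52.70 - 0.78x → x_m = 15.4037.
Total external cost = ∫₀^{x_m} (2.67 + 0.39x) dx = 2.67×15.4037 + ½×0.39×15.4037² = 87.3963.

€87.40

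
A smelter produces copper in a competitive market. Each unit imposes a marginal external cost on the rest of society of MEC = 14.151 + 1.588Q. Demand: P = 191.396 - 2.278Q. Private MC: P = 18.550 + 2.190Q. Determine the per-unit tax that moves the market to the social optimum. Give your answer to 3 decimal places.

Social marginal cost = private MC + MEC = 32.701 + 3.778Q.
Set SMC = demand: 32.701 + 3.778Q = 191.396 - 2.278Q → Q* = 26.2046.
The Pigouvian tax equals MEC at Q*: 14.151 + 1.588×26.2046 = 55.7639.

tax = 55.764 per unit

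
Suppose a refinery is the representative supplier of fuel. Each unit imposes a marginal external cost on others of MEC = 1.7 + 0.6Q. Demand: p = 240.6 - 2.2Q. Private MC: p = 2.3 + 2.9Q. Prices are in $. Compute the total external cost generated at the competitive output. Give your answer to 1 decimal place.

Market equilibrium (private): 2.3 + 2.9Q = 240.6 - 2.2Q → Q_m = 46.7255.
Total external cost = ∫₀^{Q_m} (1.7 + 0.6Q) dQ = 1.7×46.7255 + ½×0.6×46.7255² = 734.4151.

$734.4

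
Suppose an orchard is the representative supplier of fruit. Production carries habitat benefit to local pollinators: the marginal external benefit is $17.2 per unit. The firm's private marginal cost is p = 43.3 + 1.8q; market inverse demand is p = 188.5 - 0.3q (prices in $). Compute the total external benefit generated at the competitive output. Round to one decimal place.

Market equilibrium (private): 43.3 + 1.8q = 188.5 - 0.3q → q_m = 69.1429.
Total external benefit = MEB × q_m = 17.2 × 69.1429 = 1189.2579.

$1189.3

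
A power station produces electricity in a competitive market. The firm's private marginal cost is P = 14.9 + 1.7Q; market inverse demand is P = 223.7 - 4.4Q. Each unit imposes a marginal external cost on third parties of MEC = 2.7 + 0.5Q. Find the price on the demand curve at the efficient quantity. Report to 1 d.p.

Social marginal cost = private MC + MEC = 17.6 + 2.2Q.
Set SMC = demand: 17.6 + 2.2Q = 223.7 - 4.4Q → Q* = 31.2273.
Consumer price on the demand curve at Q*: 223.7 − 4.4×31.2273 = 86.2999.

P = 86.3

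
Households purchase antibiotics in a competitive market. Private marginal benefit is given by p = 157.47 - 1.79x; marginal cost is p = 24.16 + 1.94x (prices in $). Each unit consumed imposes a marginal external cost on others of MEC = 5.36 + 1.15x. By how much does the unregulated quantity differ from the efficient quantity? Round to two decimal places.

9.52 units

Market equilibrium (private): 24.16 + 1.94x = 157.47 - 1.79x → x_m = 35.7399.
Social marginal benefit = demand − MEC = 152.11 - 2.94x.
Set SMB = MC: 152.11 - 2.94x = 24.16 + 1.94x → x* = 26.2193.
Gap = |35.7399 − 26.2193| = 9.5206.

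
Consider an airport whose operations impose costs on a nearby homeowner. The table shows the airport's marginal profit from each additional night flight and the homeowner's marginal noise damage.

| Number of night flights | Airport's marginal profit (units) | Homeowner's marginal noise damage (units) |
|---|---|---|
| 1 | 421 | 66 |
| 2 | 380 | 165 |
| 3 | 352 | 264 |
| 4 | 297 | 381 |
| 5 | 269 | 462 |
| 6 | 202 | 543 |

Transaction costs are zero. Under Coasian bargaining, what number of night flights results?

Bargaining reaches the level where marginal profit last exceeds marginal noise damage.
That holds through level 3 (352 ≥ 264) but not at 4 (297 < 381).

3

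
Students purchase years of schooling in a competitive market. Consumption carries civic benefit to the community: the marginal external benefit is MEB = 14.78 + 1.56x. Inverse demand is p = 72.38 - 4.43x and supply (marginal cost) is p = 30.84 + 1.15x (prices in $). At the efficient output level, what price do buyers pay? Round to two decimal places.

Social marginal benefit = demand + MEB = 87.16 - 2.87x.
Set SMB = MC: 87.16 - 2.87x = 30.84 + 1.15x → x* = 14.0100.
Consumer price on the demand curve at x*: 72.38 − 4.43×14.0100 = 10.3157.

P = $10.32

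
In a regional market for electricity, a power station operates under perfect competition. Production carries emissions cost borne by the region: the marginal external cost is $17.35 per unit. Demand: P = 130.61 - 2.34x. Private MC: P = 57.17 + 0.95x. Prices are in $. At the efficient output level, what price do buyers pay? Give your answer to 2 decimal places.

P = $90.72

Social marginal cost = private MC + MEC = 74.52 + 0.95x.
Set SMC = demand: 74.52 + 0.95x = 130.61 - 2.34x → x* = 17.0486.
Consumer price on the demand curve at x*: 130.61 − 2.34×17.0486 = 90.7163.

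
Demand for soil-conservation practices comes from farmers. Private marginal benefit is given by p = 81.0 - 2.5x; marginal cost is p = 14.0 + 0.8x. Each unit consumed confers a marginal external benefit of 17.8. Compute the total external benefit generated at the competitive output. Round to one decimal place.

Market equilibrium (private): 14.0 + 0.8x = 81.0 - 2.5x → x_m = 20.3030.
Total external benefit = MEB × x_m = 17.8 × 20.3030 = 361.3934.

361.4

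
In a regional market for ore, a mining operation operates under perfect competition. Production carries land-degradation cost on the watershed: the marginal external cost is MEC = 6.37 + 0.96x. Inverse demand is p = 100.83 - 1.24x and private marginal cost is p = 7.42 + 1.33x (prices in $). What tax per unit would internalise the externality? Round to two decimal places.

tax = $30.04 per unit

Social marginal cost = private MC + MEC = 13.79 + 2.29x.
Set SMC = demand: 13.79 + 2.29x = 100.83 - 1.24x → x* = 24.6572.
The Pigouvian tax equals MEC at x*: 6.37 + 0.96×24.6572 = 30.0409.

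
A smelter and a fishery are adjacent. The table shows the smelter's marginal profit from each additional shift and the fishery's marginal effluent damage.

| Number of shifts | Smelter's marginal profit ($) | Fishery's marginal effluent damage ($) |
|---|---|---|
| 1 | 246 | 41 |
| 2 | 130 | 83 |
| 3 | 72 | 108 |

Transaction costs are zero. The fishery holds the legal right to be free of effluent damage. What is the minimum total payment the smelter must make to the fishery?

Efficient level: marginal profit ≥ marginal effluent damage through level 2, so k* = 2.
With the fishery holding the right, the smelter must at least compensate total damage at k*: 41 + 83 = 124.

$124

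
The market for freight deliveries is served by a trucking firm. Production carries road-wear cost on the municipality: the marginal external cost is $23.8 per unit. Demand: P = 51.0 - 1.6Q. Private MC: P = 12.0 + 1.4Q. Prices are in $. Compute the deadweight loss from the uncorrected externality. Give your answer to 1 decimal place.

DWL = $94.4

Market equilibrium (private): 12.0 + 1.4Q = 51.0 - 1.6Q → Q_m = 13.0000.
Social marginal cost = private MC + MEC = 35.8 + 1.4Q.
Set SMC = demand: 35.8 + 1.4Q = 51.0 - 1.6Q → Q* = 5.0667.
Height of the DWL triangle at Q_m is SMC(Q_m) − demand(Q_m) = MEC(Q_m) = 23.8000.
DWL = ½ × 7.9333 × 23.8000 = 94.4063.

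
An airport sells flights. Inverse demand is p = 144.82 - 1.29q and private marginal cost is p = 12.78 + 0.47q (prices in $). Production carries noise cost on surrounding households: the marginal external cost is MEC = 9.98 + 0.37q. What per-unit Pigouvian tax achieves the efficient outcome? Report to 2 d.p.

Social marginal cost = private MC + MEC = 22.76 + 0.84q.
Set SMC = demand: 22.76 + 0.84q = 144.82 - 1.29q → q* = 57.3052.
The Pigouvian tax equals MEC at q*: 9.98 + 0.37×57.3052 = 31.1829.

tax = $31.18 per unit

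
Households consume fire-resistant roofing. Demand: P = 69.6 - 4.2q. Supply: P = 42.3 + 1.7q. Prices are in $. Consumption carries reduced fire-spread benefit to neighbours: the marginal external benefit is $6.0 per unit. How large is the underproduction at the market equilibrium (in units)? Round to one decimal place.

Market equilibrium (private): 42.3 + 1.7q = 69.6 - 4.2q → q_m = 4.6271.
Social marginal benefit = demand + MEB = 75.6 - 4.2q.
Set SMB = MC: 75.6 - 4.2q = 42.3 + 1.7q → q* = 5.6441.
Gap = |4.6271 − 5.6441| = 1.0170.

1.0 units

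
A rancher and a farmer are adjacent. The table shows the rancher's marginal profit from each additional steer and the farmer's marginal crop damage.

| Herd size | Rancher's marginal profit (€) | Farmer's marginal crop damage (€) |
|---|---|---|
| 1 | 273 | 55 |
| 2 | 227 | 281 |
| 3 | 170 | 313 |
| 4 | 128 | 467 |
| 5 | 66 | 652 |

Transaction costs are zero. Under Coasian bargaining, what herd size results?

1

Bargaining reaches the level where marginal profit last exceeds marginal crop damage.
That holds through level 1 (273 ≥ 55) but not at 2 (227 < 281).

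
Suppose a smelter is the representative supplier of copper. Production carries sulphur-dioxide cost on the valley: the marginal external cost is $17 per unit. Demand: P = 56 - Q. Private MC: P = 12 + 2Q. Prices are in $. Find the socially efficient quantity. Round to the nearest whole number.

Q* = 9

Social marginal cost = private MC + MEC = 29 + 2Q.
Set SMC = demand: 29 + 2Q = 56 - Q → Q* = 9.0000.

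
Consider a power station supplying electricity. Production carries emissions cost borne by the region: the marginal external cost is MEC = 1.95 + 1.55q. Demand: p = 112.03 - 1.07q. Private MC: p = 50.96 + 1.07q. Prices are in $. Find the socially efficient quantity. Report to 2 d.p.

Social marginal cost = private MC + MEC = 52.91 + 2.62q.
Set SMC = demand: 52.91 + 2.62q = 112.03 - 1.07q → q* = 16.0217.

q* = 16.02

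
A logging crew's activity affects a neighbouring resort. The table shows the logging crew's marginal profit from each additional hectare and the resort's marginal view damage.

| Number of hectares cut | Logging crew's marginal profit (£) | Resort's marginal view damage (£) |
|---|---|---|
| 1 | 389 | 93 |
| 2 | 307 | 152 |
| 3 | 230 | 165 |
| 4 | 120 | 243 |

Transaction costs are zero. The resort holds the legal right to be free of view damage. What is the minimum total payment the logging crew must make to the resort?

£410

Efficient level: marginal profit ≥ marginal view damage through level 3, so k* = 3.
With the resort holding the right, the logging crew must at least compensate total damage at k*: 93 + 152 + 165 = 410.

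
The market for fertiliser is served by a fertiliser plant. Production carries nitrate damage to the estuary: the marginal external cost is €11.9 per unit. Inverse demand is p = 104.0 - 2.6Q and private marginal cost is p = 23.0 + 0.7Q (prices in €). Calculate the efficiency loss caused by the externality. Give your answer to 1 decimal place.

Market equilibrium (private): 23.0 + 0.7Q = 104.0 - 2.6Q → Q_m = 24.5455.
Social marginal cost = private MC + MEC = 34.9 + 0.7Q.
Set SMC = demand: 34.9 + 0.7Q = 104.0 - 2.6Q → Q* = 20.9394.
The loss is the area between SMC and demand from Q* to Q_m; with linear curves that's a triangle of height MEC(Q_m).
DWL = ½ × 3.6061 × 11.9000 = 21.4563.

DWL = €21.5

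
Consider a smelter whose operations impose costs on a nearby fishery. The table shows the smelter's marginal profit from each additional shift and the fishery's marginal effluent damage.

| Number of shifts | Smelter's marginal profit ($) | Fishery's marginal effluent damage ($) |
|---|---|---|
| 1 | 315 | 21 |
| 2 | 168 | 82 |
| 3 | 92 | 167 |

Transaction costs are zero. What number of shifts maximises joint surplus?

Bargaining reaches the level where marginal profit last exceeds marginal effluent damage.
That holds through level 2 (168 ≥ 82) but not at 3 (92 < 167).

2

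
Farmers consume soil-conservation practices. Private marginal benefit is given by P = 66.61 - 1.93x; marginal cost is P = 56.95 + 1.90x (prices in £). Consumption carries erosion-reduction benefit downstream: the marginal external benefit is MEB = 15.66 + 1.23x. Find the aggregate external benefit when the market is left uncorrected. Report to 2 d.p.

Market equilibrium (private): 56.95 + 1.90x = 66.61 - 1.93x → x_m = 2.5222.
Total external benefit = ∫₀^{x_m} (15.66 + 1.23x) dx = 15.66×2.5222 + ½×1.23×2.5222² = 43.4100.

£43.41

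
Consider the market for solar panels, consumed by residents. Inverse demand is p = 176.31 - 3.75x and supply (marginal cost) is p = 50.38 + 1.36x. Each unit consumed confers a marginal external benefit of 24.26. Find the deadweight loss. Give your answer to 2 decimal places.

Market equilibrium (private): 50.38 + 1.36x = 176.31 - 3.75x → x_m = 24.6438.
Social marginal benefit = demand + MEB = 200.57 - 3.75x.
Set SMB = MC: 200.57 - 3.75x = 50.38 + 1.36x → x* = 29.3914.
Between x* and x_m the wedge SMB − MC runs linearly from 0 to MEB(x_m), so the loss is a triangle.
DWL = ½ × 4.7476 × 24.2600 = 57.5884.

DWL = 57.59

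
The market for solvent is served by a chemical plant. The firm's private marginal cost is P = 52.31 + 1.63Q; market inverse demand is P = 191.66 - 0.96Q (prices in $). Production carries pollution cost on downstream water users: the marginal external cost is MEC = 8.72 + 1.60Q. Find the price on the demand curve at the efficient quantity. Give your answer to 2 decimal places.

Social marginal cost = private MC + MEC = 61.03 + 3.23Q.
Set SMC = demand: 61.03 + 3.23Q = 191.66 - 0.96Q → Q* = 31.1766.
Consumer price on the demand curve at Q*: 191.66 − 0.96×31.1766 = 161.7305.

P = $161.73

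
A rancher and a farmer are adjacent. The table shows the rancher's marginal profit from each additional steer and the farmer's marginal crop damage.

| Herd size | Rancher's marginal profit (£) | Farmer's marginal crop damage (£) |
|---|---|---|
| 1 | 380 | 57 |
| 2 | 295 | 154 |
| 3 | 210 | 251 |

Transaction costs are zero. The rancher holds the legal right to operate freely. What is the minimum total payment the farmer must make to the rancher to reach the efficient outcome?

£210

Left alone the rancher would choose level 3 (marginal profit stays positive).
Efficient level: k* = 2 (marginal profit ≥ marginal crop damage through 2).
The farmer must at least cover the rancher's forgone profit from cutting 3→2: 210 = 210.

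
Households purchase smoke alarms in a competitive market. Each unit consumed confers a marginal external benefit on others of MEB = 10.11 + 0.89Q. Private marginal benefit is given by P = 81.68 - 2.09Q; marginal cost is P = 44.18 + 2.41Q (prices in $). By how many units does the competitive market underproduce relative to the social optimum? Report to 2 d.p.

Market equilibrium (private): 44.18 + 2.41Q = 81.68 - 2.09Q → Q_m = 8.3333.
Social marginal benefit = demand + MEB = 91.79 - 1.20Q.
Set SMB = MC: 91.79 - 1.20Q = 44.18 + 2.41Q → Q* = 13.1884.
Gap = |8.3333 − 13.1884| = 4.8551.

4.86 units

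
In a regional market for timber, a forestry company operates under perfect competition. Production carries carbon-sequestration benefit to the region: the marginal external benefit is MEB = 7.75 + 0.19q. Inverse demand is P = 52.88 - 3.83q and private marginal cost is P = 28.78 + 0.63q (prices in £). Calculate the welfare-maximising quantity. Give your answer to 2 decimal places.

Social marginal cost = private MC − MEB = 21.03 + 0.44q.
Set SMC = demand: 21.03 + 0.44q = 52.88 - 3.83q → q* = 7.4590.

q* = 7.46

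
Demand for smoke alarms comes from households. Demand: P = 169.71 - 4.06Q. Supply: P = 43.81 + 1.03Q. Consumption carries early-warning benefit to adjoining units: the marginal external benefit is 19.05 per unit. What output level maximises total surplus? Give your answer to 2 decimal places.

Q* = 28.48

Social marginal benefit = demand + MEB = 188.76 - 4.06Q.
Set SMB = MC: 188.76 - 4.06Q = 43.81 + 1.03Q → Q* = 28.4774.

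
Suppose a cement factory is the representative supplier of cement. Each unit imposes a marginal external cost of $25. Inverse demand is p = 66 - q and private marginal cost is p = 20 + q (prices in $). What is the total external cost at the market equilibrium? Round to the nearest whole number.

$575

Market equilibrium (private): 20 + q = 66 - q → q_m = 23.0000.
Total external cost = MEC × q_m = 25 × 23.0000 = 575.0000.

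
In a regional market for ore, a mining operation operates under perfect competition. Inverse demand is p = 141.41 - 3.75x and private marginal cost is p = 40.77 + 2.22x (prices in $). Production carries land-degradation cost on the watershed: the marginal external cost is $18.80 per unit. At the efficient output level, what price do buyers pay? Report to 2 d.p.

P = $90.00

Social marginal cost = private MC + MEC = 59.57 + 2.22x.
Set SMC = demand: 59.57 + 2.22x = 141.41 - 3.75x → x* = 13.7085.
Consumer price on the demand curve at x*: 141.41 − 3.75×13.7085 = 90.0031.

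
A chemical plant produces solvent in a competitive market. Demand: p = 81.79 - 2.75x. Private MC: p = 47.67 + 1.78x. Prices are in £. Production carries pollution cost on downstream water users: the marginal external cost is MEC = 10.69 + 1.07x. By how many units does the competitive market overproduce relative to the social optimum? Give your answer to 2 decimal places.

Market equilibrium (private): 47.67 + 1.78x = 81.79 - 2.75x → x_m = 7.5320.
Social marginal cost = private MC + MEC = 58.36 + 2.85x.
Set SMC = demand: 58.36 + 2.85x = 81.79 - 2.75x → x* = 4.1839.
Gap = |7.5320 − 4.1839| = 3.3481.

3.35 units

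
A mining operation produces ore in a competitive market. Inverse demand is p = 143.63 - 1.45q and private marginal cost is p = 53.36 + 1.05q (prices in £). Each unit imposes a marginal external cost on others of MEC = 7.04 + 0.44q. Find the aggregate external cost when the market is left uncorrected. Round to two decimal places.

£541.03

Market equilibrium (private): 53.36 + 1.05q = 143.63 - 1.45q → q_m = 36.1080.
Total external cost = ∫₀^{q_m} (7.04 + 0.44q) dq = 7.04×36.1080 + ½×0.44×36.1080² = 541.0336.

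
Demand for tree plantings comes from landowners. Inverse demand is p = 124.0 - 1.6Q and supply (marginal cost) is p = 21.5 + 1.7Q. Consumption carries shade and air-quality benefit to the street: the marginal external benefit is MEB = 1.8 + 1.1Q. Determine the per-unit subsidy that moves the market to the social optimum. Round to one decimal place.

Social marginal benefit = demand + MEB = 125.8 - 0.5Q.
Set SMB = MC: 125.8 - 0.5Q = 21.5 + 1.7Q → Q* = 47.4091.
The Pigouvian subsidy equals MEB at Q*: 1.8 + 1.1×47.4091 = 53.9500.

subsidy = 54.0 per unit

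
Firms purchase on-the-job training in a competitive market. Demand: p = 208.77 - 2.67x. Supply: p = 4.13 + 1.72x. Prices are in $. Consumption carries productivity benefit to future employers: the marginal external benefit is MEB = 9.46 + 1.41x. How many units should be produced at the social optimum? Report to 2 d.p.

Social marginal benefit = demand + MEB = 218.23 - 1.26x.
Set SMB = MC: 218.23 - 1.26x = 4.13 + 1.72x → x* = 71.8456.

x* = 71.85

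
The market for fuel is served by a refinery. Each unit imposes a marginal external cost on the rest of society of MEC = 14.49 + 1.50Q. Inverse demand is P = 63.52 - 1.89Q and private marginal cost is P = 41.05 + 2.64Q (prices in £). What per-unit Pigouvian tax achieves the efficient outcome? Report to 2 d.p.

tax = £16.48 per unit

Social marginal cost = private MC + MEC = 55.54 + 4.14Q.
Set SMC = demand: 55.54 + 4.14Q = 63.52 - 1.89Q → Q* = 1.3234.
The Pigouvian tax equals MEC at Q*: 14.49 + 1.50×1.3234 = 16.4751.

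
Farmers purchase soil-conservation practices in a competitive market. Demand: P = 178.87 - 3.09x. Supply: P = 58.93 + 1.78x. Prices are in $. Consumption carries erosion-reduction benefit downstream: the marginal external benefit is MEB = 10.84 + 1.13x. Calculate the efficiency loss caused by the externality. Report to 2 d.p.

DWL = $199.92

Market equilibrium (private): 58.93 + 1.78x = 178.87 - 3.09x → x_m = 24.6283.
Social marginal benefit = demand + MEB = 189.71 - 1.96x.
Set SMB = MC: 189.71 - 1.96x = 58.93 + 1.78x → x* = 34.9679.
Between x* and x_m the wedge SMB − MC runs linearly from 0 to MEB(x_m), so the loss is a triangle.
DWL = ½ × 10.3396 × 38.6700 = 199.9162.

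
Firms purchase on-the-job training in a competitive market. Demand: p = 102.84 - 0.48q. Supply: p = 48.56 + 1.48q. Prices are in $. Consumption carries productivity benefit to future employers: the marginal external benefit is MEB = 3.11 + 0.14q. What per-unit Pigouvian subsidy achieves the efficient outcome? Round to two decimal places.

subsidy = $7.52 per unit

Social marginal benefit = demand + MEB = 105.95 - 0.34q.
Set SMB = MC: 105.95 - 0.34q = 48.56 + 1.48q → q* = 31.5330.
The Pigouvian subsidy equals MEB at q*: 3.11 + 0.14×31.5330 = 7.5246.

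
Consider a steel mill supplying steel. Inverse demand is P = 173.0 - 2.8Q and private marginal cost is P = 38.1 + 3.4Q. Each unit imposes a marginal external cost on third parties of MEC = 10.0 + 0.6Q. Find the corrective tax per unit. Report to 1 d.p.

Social marginal cost = private MC + MEC = 48.1 + 4.0Q.
Set SMC = demand: 48.1 + 4.0Q = 173.0 - 2.8Q → Q* = 18.3676.
The Pigouvian tax equals MEC at Q*: 10.0 + 0.6×18.3676 = 21.0206.

tax = 21.0 per unit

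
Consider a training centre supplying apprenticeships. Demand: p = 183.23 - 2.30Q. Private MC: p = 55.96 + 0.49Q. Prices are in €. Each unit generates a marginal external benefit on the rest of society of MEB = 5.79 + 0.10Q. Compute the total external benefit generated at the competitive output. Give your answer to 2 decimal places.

Market equilibrium (private): 55.96 + 0.49Q = 183.23 - 2.30Q → Q_m = 45.6165.
Total external benefit = ∫₀^{Q_m} (5.79 + 0.10Q) dQ = 5.79×45.6165 + ½×0.10×45.6165² = 368.1628.

€368.16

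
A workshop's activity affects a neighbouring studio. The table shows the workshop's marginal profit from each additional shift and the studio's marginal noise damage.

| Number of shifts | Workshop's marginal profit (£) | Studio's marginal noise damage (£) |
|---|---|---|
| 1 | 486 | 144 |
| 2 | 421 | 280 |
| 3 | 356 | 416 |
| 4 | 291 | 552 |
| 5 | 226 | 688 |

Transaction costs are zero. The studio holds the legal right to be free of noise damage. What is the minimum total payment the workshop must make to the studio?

£424

Efficient level: marginal profit ≥ marginal noise damage through level 2, so k* = 2.
With the studio holding the right, the workshop must at least compensate total damage at k*: 144 + 280 = 424.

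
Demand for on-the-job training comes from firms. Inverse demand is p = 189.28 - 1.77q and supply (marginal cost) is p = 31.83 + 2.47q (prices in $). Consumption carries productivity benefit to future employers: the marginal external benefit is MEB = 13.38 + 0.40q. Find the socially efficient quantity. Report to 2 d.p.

Social marginal benefit = demand + MEB = 202.66 - 1.37q.
Set SMB = MC: 202.66 - 1.37q = 31.83 + 2.47q → q* = 44.4870.

q* = 44.49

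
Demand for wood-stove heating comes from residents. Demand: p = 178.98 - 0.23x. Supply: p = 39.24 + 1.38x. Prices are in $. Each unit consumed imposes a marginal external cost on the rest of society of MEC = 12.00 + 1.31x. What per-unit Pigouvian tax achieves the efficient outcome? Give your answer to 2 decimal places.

Social marginal benefit = demand − MEC = 166.98 - 1.54x.
Set SMB = MC: 166.98 - 1.54x = 39.24 + 1.38x → x* = 43.7466.
The Pigouvian tax equals MEC at x*: 12.00 + 1.31×43.7466 = 69.3080.

tax = $69.31 per unit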